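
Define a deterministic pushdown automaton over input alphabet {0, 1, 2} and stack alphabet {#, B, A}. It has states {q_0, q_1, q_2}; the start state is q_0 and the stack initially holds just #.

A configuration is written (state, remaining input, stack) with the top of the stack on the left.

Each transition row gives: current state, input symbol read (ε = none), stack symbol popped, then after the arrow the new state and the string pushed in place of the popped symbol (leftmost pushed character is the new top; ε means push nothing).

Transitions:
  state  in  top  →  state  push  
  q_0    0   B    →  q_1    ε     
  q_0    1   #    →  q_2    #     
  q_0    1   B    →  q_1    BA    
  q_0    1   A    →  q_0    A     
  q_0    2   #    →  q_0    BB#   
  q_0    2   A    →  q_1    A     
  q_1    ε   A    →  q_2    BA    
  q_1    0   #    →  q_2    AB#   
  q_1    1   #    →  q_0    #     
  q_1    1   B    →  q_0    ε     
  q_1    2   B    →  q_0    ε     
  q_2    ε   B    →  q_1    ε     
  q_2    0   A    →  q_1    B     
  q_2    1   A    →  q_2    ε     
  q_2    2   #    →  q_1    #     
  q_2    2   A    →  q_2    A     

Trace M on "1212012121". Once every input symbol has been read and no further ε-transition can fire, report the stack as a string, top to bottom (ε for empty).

AB#

(q_0, 1212012121, #)
  read 1, top #: go to q_2, push # → (q_2, 212012121, #)
  read 2, top #: go to q_1, push # → (q_1, 12012121, #)
  read 1, top #: go to q_0, push # → (q_0, 2012121, #)
  read 2, top #: go to q_0, push BB# → (q_0, 012121, BB#)
  read 0, top B: go to q_1, push ε → (q_1, 12121, B#)
  read 1, top B: go to q_0, push ε → (q_0, 2121, #)
  read 2, top #: go to q_0, push BB# → (q_0, 121, BB#)
  read 1, top B: go to q_1, push BA → (q_1, 21, BAB#)
  read 2, top B: go to q_0, push ε → (q_0, 1, AB#)
  read 1, top A: go to q_0, push A → (q_0, ε, AB#)
All input consumed in state q_0 with stack AB#.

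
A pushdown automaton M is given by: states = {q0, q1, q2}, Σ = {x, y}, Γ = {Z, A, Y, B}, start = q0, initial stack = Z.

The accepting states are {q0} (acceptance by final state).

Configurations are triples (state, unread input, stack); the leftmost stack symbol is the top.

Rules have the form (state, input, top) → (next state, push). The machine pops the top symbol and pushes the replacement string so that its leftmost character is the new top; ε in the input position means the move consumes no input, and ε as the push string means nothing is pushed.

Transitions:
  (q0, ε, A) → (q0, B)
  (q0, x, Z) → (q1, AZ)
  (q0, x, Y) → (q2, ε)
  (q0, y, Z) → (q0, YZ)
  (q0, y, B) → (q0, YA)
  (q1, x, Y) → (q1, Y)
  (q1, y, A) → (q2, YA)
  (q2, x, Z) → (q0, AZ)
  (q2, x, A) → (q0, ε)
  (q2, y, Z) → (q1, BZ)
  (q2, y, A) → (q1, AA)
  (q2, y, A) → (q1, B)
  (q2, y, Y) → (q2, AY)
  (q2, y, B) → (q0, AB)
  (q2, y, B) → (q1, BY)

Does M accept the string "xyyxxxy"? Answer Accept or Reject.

Accept

One accepting computation: (q0, xyyxxxy, Z) ⊢ (q1, yyxxxy, AZ) ⊢ (q2, yxxxy, YAZ) ⊢ (q2, xxxy, AYAZ) ⊢ (q0, xxy, YAZ) ⊢ (q2, xy, AZ) ⊢ (q0, y, Z) ⊢ (q0, ε, YZ)
All input consumed and state q0 ∈ F.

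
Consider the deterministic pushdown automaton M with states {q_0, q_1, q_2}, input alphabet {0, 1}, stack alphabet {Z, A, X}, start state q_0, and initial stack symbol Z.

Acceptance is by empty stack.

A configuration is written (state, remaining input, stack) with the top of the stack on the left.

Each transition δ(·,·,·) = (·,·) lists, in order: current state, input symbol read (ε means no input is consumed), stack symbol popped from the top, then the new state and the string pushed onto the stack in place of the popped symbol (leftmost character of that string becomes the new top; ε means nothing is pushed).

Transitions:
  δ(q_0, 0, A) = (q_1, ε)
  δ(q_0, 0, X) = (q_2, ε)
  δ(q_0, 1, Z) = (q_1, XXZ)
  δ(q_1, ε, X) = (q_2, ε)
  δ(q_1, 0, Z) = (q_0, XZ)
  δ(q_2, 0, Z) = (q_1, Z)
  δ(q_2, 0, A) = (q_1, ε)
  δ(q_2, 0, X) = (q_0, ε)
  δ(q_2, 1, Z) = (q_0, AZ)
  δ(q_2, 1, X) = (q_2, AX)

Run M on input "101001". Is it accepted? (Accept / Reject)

Reject

(q_0, 101001, Z) ⊢ (q_1, 01001, XXZ) ⊢ (q_2, 01001, XZ) ⊢ (q_0, 1001, Z) ⊢ (q_1, 001, XXZ) ⊢ (q_2, 001, XZ) ⊢ (q_0, 01, Z)
No transition applies at (q_0, 01, Z); input not fully consumed.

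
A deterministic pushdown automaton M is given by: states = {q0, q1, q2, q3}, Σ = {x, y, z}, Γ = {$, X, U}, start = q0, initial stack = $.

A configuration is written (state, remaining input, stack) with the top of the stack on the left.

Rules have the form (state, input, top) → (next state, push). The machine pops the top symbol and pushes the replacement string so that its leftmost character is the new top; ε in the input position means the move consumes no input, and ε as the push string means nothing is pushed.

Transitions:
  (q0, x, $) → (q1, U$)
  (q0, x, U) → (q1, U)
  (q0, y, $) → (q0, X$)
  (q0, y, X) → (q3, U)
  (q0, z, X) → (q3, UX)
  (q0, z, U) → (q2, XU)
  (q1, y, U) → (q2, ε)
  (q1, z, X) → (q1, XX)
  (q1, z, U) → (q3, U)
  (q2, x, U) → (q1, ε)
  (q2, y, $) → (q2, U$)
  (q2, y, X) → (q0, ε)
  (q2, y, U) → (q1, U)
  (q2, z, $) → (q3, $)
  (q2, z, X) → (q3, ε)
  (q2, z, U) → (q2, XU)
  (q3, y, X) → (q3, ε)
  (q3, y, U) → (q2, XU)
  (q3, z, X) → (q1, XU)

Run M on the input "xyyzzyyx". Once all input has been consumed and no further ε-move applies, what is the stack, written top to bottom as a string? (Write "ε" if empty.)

U$

(q0, xyyzzyyx, $)
  read x, top $: go to q1, push U$ → (q1, yyzzyyx, U$)
  read y, top U: go to q2, push ε → (q2, yzzyyx, $)
  read y, top $: go to q2, push U$ → (q2, zzyyx, U$)
  read z, top U: go to q2, push XU → (q2, zyyx, XU$)
  read z, top X: go to q3, push ε → (q3, yyx, U$)
  read y, top U: go to q2, push XU → (q2, yx, XU$)
  read y, top X: go to q0, push ε → (q0, x, U$)
  read x, top U: go to q1, push U → (q1, ε, U$)
All input consumed in state q1 with stack U$.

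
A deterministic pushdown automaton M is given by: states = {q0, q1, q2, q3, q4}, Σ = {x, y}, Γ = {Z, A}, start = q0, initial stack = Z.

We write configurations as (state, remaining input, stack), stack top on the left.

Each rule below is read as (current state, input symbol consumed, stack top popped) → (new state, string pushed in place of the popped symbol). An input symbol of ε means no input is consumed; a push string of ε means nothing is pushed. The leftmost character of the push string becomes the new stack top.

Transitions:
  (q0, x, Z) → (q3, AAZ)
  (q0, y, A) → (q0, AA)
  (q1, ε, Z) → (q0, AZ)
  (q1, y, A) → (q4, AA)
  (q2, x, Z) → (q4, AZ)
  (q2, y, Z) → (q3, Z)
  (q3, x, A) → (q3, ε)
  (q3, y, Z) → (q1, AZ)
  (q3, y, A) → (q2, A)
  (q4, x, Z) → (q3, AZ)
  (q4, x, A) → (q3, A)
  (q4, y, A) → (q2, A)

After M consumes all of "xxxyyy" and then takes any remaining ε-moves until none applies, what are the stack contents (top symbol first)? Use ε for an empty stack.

AAZ

(q0, xxxyyy, Z) ⊢ (q3, xxyyy, AAZ) ⊢ (q3, xyyy, AZ) ⊢ (q3, yyy, Z) ⊢ (q1, yy, AZ) ⊢ (q4, y, AAZ) ⊢ (q2, ε, AAZ)
All input consumed in state q2 with stack AAZ.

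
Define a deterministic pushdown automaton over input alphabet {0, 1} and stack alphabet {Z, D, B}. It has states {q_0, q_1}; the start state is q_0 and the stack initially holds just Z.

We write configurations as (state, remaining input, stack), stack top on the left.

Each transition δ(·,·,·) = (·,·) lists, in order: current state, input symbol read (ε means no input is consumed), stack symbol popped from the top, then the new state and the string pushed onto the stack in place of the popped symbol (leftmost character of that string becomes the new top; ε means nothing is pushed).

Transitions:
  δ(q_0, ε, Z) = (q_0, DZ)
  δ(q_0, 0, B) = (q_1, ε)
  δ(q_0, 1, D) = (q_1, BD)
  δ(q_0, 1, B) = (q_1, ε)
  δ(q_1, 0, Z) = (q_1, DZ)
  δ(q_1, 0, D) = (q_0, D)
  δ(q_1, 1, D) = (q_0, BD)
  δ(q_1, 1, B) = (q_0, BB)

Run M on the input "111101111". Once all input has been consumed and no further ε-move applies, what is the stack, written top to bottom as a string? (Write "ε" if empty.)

BDZ

(q_0, 111101111, Z)
  ε-move, top Z: go to q_0, push DZ → (q_0, 111101111, DZ)
  read 1, top D: go to q_1, push BD → (q_1, 11101111, BDZ)
  read 1, top B: go to q_0, push BB → (q_0, 1101111, BBDZ)
  read 1, top B: go to q_1, push ε → (q_1, 101111, BDZ)
  read 1, top B: go to q_0, push BB → (q_0, 01111, BBDZ)
  read 0, top B: go to q_1, push ε → (q_1, 1111, BDZ)
  read 1, top B: go to q_0, push BB → (q_0, 111, BBDZ)
  read 1, top B: go to q_1, push ε → (q_1, 11, BDZ)
  read 1, top B: go to q_0, push BB → (q_0, 1, BBDZ)
  read 1, top B: go to q_1, push ε → (q_1, ε, BDZ)
All input consumed in state q_1 with stack BDZ.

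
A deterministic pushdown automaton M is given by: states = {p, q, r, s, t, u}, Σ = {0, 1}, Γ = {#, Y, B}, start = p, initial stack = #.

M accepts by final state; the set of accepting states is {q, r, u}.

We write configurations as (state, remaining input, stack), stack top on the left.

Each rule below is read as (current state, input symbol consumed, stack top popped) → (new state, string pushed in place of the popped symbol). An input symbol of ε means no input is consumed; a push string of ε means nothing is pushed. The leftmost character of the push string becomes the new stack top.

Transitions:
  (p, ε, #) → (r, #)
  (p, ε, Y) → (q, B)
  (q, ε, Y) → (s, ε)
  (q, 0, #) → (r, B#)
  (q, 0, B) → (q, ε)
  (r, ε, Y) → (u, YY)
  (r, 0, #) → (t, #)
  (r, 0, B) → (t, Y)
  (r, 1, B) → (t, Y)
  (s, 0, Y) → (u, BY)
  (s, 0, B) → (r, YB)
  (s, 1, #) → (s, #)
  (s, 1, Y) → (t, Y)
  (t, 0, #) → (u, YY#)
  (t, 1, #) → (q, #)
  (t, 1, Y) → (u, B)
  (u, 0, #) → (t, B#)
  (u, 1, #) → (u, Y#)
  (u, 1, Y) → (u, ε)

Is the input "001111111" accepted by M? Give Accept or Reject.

Accept

(p, 001111111, #)
  ε-move, top #: go to r, push # → (r, 001111111, #)
  read 0, top #: go to t, push # → (t, 01111111, #)
  read 0, top #: go to u, push YY# → (u, 1111111, YY#)
  read 1, top Y: go to u, push ε → (u, 111111, Y#)
  read 1, top Y: go to u, push ε → (u, 11111, #)
  read 1, top #: go to u, push Y# → (u, 1111, Y#)
  read 1, top Y: go to u, push ε → (u, 111, #)
  read 1, top #: go to u, push Y# → (u, 11, Y#)
  read 1, top Y: go to u, push ε → (u, 1, #)
  read 1, top #: go to u, push Y# → (u, ε, Y#)
All input consumed; state u ∈ F.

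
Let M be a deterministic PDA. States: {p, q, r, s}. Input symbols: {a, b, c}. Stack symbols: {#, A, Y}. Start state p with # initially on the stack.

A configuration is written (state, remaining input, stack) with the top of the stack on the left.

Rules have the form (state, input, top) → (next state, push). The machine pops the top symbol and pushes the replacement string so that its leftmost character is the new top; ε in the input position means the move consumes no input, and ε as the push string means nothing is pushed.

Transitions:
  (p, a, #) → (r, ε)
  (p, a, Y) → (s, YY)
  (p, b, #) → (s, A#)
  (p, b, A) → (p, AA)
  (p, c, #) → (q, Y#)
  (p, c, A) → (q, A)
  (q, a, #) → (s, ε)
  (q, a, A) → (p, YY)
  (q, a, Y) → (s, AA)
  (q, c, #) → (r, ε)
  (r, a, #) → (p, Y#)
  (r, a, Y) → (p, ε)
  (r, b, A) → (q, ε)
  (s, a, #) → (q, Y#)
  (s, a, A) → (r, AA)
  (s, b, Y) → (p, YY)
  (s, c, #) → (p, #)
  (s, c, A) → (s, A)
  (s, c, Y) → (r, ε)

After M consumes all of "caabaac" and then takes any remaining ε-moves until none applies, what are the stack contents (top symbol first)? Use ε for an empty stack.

(p, caabaac, #)
  read c, top #: go to q, push Y# → (q, aabaac, Y#)
  read a, top Y: go to s, push AA → (s, abaac, AA#)
  read a, top A: go to r, push AA → (r, baac, AAA#)
  read b, top A: go to q, push ε → (q, aac, AA#)
  read a, top A: go to p, push YY → (p, ac, YYA#)
  read a, top Y: go to s, push YY → (s, c, YYYA#)
  read c, top Y: go to r, push ε → (r, ε, YYA#)
All input consumed in state r with stack YYA#.

YYA#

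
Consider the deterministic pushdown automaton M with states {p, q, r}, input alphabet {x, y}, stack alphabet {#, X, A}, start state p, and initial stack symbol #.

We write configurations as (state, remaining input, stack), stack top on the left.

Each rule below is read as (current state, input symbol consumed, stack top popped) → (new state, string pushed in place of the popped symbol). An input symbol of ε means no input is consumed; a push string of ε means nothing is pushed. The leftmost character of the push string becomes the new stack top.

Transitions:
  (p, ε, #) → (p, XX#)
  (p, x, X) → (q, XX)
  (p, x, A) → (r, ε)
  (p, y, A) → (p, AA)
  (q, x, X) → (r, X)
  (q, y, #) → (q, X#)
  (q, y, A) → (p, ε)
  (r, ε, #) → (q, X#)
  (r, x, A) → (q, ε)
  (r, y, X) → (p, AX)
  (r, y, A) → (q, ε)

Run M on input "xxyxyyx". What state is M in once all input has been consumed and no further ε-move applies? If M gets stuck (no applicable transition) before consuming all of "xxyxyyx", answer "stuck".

r

(p, xxyxyyx, #)
  ε-move, top #: go to p, push XX# → (p, xxyxyyx, XX#)
  read x, top X: go to q, push XX → (q, xyxyyx, XXX#)
  read x, top X: go to r, push X → (r, yxyyx, XXX#)
  read y, top X: go to p, push AX → (p, xyyx, AXXX#)
  read x, top A: go to r, push ε → (r, yyx, XXX#)
  read y, top X: go to p, push AX → (p, yx, AXXX#)
  read y, top A: go to p, push AA → (p, x, AAXXX#)
  read x, top A: go to r, push ε → (r, ε, AXXX#)
All input consumed; M is in state r.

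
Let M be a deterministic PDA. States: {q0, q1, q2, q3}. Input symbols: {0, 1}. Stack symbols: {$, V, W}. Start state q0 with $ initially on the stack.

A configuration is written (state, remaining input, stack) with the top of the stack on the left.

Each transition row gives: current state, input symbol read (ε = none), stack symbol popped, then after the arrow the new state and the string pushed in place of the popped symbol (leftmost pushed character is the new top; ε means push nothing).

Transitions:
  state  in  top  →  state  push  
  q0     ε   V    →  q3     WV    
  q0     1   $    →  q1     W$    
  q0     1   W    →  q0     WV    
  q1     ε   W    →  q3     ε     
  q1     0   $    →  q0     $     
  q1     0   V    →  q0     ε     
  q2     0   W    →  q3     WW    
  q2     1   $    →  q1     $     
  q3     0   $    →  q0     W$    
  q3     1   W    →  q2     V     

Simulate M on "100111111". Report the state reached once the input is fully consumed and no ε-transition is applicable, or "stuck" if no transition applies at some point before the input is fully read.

(q0, 100111111, $)
  read 1, top $: go to q1, push W$ → (q1, 00111111, W$)
  ε-move, top W: go to q3, push ε → (q3, 00111111, $)
  read 0, top $: go to q0, push W$ → (q0, 0111111, W$)
No transition for (q0, 0, top W); M blocks with input 0111111 remaining.

stuck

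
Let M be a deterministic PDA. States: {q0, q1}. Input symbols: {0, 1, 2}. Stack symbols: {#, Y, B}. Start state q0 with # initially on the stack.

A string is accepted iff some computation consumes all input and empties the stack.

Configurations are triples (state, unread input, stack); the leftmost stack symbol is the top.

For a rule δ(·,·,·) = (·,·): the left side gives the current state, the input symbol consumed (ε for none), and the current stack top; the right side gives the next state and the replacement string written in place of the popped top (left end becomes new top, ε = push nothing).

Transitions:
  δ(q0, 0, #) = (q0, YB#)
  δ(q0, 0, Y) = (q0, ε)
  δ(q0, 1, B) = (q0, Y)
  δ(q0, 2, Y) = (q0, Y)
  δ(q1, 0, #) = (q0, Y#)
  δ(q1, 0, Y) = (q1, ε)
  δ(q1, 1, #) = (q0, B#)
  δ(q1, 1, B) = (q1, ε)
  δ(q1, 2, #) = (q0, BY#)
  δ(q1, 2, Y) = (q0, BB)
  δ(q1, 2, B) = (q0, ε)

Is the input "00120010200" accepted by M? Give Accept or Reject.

(q0, 00120010200, #)
  read 0, top #: go to q0, push YB# → (q0, 0120010200, YB#)
  read 0, top Y: go to q0, push ε → (q0, 120010200, B#)
  read 1, top B: go to q0, push Y → (q0, 20010200, Y#)
  read 2, top Y: go to q0, push Y → (q0, 0010200, Y#)
  read 0, top Y: go to q0, push ε → (q0, 010200, #)
  read 0, top #: go to q0, push YB# → (q0, 10200, YB#)
No transition applies at (q0, 10200, YB#); input not fully consumed.

Reject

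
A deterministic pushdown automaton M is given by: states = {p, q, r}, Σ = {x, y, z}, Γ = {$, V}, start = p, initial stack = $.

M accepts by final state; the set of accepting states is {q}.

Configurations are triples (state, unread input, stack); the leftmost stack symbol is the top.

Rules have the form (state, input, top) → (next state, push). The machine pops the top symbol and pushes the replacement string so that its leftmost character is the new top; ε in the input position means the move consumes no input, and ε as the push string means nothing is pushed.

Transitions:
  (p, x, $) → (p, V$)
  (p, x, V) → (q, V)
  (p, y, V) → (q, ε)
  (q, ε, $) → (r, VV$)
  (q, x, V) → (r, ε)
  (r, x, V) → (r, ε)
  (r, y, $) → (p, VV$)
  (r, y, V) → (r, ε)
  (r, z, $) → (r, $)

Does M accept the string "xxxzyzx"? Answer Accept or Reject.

Reject

(p, xxxzyzx, $)
  read x, top $: go to p, push V$ → (p, xxzyzx, V$)
  read x, top V: go to q, push V → (q, xzyzx, V$)
  read x, top V: go to r, push ε → (r, zyzx, $)
  read z, top $: go to r, push $ → (r, yzx, $)
  read y, top $: go to p, push VV$ → (p, zx, VV$)
No transition applies at (p, zx, VV$); input not fully consumed.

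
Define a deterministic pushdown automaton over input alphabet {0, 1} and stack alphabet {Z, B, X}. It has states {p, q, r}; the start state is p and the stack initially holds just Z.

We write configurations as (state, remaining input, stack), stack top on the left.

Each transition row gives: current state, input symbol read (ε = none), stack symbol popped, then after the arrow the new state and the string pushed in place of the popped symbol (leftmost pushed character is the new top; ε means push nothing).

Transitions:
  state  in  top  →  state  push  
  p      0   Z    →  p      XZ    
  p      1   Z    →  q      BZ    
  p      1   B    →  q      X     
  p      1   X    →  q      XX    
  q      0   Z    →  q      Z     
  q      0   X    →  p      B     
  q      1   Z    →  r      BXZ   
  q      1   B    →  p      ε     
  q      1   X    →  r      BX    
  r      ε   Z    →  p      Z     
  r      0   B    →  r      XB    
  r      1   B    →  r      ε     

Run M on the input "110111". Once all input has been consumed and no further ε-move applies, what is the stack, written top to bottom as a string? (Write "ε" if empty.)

(p, 110111, Z)
  read 1, top Z: go to q, push BZ → (q, 10111, BZ)
  read 1, top B: go to p, push ε → (p, 0111, Z)
  read 0, top Z: go to p, push XZ → (p, 111, XZ)
  read 1, top X: go to q, push XX → (q, 11, XXZ)
  read 1, top X: go to r, push BX → (r, 1, BXXZ)
  read 1, top B: go to r, push ε → (r, ε, XXZ)
All input consumed in state r with stack XXZ.

XXZ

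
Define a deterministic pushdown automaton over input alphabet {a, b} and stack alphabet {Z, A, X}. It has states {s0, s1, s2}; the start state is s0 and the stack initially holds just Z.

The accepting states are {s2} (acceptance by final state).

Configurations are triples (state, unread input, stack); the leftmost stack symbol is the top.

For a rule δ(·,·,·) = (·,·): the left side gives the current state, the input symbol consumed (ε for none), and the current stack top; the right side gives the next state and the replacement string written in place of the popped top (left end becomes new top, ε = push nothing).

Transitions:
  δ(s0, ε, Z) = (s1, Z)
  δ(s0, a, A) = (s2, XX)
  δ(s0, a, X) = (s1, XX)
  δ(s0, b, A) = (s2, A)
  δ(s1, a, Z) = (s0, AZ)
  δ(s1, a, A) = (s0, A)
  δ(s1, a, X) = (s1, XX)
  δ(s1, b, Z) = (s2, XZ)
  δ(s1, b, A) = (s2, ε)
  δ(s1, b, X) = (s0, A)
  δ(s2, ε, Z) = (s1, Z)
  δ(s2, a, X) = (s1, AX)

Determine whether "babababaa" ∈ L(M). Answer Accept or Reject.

Reject

(s0, babababaa, Z) ⊢ (s1, babababaa, Z) ⊢ (s2, abababaa, XZ) ⊢ (s1, bababaa, AXZ) ⊢ (s2, ababaa, XZ) ⊢ (s1, babaa, AXZ) ⊢ (s2, abaa, XZ) ⊢ (s1, baa, AXZ) ⊢ (s2, aa, XZ) ⊢ (s1, a, AXZ) ⊢ (s0, ε, AXZ)
All input consumed; state s0 ∉ F and no further ε-move applies.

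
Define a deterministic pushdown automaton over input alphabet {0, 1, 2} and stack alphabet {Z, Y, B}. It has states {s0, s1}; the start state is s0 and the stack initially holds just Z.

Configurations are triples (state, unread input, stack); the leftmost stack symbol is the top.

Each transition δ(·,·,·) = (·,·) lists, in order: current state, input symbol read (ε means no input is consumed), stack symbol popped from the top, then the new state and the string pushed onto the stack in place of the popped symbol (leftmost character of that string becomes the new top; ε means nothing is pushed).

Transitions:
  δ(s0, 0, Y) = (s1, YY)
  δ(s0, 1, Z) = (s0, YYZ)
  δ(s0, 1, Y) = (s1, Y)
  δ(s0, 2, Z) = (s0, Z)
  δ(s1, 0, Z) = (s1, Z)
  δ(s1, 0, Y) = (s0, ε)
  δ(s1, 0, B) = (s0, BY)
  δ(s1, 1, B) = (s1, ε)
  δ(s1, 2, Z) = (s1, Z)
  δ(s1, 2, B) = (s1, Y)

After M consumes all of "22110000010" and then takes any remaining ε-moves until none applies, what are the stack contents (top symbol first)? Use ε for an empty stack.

Z

(s0, 22110000010, Z)
  read 2, top Z: go to s0, push Z → (s0, 2110000010, Z)
  read 2, top Z: go to s0, push Z → (s0, 110000010, Z)
  read 1, top Z: go to s0, push YYZ → (s0, 10000010, YYZ)
  read 1, top Y: go to s1, push Y → (s1, 0000010, YYZ)
  read 0, top Y: go to s0, push ε → (s0, 000010, YZ)
  read 0, top Y: go to s1, push YY → (s1, 00010, YYZ)
  read 0, top Y: go to s0, push ε → (s0, 0010, YZ)
  read 0, top Y: go to s1, push YY → (s1, 010, YYZ)
  read 0, top Y: go to s0, push ε → (s0, 10, YZ)
  read 1, top Y: go to s1, push Y → (s1, 0, YZ)
  read 0, top Y: go to s0, push ε → (s0, ε, Z)
All input consumed in state s0 with stack Z.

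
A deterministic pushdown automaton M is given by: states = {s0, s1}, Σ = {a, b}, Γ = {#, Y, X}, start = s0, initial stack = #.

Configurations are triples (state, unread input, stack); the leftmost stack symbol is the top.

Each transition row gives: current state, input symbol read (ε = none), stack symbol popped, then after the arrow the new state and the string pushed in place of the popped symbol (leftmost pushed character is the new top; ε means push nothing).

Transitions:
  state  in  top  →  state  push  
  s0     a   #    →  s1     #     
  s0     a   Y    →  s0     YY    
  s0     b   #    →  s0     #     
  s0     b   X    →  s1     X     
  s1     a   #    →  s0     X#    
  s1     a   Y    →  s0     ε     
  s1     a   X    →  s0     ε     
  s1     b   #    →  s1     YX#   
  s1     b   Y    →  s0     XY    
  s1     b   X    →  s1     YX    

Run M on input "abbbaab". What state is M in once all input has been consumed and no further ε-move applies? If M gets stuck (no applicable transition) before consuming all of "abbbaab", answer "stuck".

(s0, abbbaab, #)
  read a, top #: go to s1, push # → (s1, bbbaab, #)
  read b, top #: go to s1, push YX# → (s1, bbaab, YX#)
  read b, top Y: go to s0, push XY → (s0, baab, XYX#)
  read b, top X: go to s1, push X → (s1, aab, XYX#)
  read a, top X: go to s0, push ε → (s0, ab, YX#)
  read a, top Y: go to s0, push YY → (s0, b, YYX#)
No transition for (s0, b, top Y); M blocks with input b remaining.

stuck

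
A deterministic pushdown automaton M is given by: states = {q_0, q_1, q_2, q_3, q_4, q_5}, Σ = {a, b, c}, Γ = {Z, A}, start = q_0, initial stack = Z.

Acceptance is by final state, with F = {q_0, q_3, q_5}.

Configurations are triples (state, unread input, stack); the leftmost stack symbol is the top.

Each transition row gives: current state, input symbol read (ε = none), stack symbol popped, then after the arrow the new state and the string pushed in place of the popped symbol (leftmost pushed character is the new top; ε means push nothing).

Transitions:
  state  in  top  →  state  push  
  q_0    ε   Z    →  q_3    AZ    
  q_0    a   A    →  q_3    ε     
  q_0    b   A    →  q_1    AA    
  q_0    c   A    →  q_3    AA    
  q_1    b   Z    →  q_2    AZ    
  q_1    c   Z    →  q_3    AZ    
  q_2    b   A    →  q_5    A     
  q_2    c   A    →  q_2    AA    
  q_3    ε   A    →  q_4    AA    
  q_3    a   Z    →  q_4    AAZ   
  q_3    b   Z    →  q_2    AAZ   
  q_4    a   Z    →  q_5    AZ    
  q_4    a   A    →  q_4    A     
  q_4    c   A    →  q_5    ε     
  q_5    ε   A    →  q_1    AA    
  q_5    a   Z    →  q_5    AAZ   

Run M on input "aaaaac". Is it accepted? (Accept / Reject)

Accept

(q_0, aaaaac, Z) ⊢ (q_3, aaaaac, AZ) ⊢ (q_4, aaaaac, AAZ) ⊢ (q_4, aaaac, AAZ) ⊢ (q_4, aaac, AAZ) ⊢ (q_4, aac, AAZ) ⊢ (q_4, ac, AAZ) ⊢ (q_4, c, AAZ) ⊢ (q_5, ε, AZ)
All input consumed; state q_5 ∈ F.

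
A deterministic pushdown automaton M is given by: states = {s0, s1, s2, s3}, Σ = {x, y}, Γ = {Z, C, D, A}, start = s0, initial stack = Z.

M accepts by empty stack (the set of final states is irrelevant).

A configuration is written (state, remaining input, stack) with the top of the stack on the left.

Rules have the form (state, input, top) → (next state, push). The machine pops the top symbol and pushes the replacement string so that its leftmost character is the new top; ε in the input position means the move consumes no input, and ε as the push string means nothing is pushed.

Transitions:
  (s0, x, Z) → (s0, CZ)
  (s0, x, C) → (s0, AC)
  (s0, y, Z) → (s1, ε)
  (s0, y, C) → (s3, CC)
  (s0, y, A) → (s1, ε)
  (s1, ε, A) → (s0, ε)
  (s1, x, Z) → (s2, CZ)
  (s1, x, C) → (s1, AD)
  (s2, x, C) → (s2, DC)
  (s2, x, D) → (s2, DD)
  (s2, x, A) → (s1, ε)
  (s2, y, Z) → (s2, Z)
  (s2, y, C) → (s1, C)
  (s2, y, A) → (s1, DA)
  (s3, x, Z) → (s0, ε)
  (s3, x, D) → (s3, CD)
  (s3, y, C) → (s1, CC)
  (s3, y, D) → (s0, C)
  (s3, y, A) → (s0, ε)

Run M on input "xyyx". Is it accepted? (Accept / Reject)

Reject

(s0, xyyx, Z)
  read x, top Z: go to s0, push CZ → (s0, yyx, CZ)
  read y, top C: go to s3, push CC → (s3, yx, CCZ)
  read y, top C: go to s1, push CC → (s1, x, CCCZ)
  read x, top C: go to s1, push AD → (s1, ε, ADCCZ)
  ε-move, top A: go to s0, push ε → (s0, ε, DCCZ)
All input consumed; stack is DCCZ, not empty, and no further ε-move applies.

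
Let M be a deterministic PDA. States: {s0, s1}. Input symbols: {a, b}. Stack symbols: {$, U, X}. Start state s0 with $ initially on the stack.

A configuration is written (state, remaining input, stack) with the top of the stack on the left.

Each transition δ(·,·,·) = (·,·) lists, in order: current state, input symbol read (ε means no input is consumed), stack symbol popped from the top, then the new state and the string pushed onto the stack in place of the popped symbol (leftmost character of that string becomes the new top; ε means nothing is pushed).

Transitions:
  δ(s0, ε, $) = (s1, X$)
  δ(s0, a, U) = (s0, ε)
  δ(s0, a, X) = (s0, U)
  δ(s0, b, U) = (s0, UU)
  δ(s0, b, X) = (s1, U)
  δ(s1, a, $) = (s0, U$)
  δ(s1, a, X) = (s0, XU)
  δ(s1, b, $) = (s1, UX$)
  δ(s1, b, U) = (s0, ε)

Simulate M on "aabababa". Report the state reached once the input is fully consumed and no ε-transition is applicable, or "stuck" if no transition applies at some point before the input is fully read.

(s0, aabababa, $) ⊢ (s1, aabababa, X$) ⊢ (s0, abababa, XU$) ⊢ (s0, bababa, UU$) ⊢ (s0, ababa, UUU$) ⊢ (s0, baba, UU$) ⊢ (s0, aba, UUU$) ⊢ (s0, ba, UU$) ⊢ (s0, a, UUU$) ⊢ (s0, ε, UU$)
All input consumed; M is in state s0.

s0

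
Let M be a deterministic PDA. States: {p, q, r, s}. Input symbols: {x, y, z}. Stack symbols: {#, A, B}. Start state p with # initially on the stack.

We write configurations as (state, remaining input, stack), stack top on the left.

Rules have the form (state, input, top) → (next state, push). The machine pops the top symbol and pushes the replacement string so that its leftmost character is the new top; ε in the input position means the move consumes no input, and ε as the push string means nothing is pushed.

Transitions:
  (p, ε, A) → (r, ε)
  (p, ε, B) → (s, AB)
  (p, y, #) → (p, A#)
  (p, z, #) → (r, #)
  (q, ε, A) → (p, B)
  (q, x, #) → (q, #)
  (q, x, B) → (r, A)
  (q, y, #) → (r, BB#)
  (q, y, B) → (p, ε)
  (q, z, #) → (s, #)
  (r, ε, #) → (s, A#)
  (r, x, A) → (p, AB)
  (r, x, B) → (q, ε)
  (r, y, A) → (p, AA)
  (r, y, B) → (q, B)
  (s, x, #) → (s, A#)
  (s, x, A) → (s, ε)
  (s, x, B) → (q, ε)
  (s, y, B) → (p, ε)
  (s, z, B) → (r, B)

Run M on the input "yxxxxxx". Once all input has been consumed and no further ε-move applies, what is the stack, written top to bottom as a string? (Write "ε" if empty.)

A#

(p, yxxxxxx, #) ⊢ (p, xxxxxx, A#) ⊢ (r, xxxxxx, #) ⊢ (s, xxxxxx, A#) ⊢ (s, xxxxx, #) ⊢ (s, xxxx, A#) ⊢ (s, xxx, #) ⊢ (s, xx, A#) ⊢ (s, x, #) ⊢ (s, ε, A#)
All input consumed in state s with stack A#.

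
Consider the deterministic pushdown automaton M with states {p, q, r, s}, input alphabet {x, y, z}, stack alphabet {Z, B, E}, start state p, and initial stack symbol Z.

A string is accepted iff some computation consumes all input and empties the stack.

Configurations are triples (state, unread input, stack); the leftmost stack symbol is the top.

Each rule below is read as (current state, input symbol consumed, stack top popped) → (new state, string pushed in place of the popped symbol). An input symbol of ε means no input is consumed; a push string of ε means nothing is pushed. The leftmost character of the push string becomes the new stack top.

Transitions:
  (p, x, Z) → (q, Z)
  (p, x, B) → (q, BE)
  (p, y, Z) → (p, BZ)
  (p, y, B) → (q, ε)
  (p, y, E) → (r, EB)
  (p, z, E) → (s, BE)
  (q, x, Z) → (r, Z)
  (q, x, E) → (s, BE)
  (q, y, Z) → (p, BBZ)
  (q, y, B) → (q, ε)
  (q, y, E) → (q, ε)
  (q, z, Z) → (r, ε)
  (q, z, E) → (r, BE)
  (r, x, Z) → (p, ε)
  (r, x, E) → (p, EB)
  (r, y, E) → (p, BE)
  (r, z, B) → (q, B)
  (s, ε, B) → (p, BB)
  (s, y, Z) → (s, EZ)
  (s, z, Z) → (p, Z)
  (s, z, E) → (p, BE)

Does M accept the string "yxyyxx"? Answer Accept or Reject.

(p, yxyyxx, Z) ⊢ (p, xyyxx, BZ) ⊢ (q, yyxx, BEZ) ⊢ (q, yxx, EZ) ⊢ (q, xx, Z) ⊢ (r, x, Z) ⊢ (p, ε, ε)
All input consumed and the stack is empty.

Accept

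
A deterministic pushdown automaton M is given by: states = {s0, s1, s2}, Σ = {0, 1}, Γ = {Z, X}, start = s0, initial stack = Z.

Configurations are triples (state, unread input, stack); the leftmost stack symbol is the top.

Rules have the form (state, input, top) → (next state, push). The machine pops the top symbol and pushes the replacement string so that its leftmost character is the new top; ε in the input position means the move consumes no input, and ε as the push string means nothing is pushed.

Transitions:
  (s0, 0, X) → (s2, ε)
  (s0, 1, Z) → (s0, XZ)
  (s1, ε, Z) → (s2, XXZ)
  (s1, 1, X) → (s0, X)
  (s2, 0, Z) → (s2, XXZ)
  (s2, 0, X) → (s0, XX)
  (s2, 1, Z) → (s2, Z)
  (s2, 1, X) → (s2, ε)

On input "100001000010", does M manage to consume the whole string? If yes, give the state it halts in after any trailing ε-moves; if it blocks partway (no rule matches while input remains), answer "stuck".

(s0, 100001000010, Z) ⊢ (s0, 00001000010, XZ) ⊢ (s2, 0001000010, Z) ⊢ (s2, 001000010, XXZ) ⊢ (s0, 01000010, XXXZ) ⊢ (s2, 1000010, XXZ) ⊢ (s2, 000010, XZ) ⊢ (s0, 00010, XXZ) ⊢ (s2, 0010, XZ) ⊢ (s0, 010, XXZ) ⊢ (s2, 10, XZ) ⊢ (s2, 0, Z) ⊢ (s2, ε, XXZ)
All input consumed; M is in state s2.

s2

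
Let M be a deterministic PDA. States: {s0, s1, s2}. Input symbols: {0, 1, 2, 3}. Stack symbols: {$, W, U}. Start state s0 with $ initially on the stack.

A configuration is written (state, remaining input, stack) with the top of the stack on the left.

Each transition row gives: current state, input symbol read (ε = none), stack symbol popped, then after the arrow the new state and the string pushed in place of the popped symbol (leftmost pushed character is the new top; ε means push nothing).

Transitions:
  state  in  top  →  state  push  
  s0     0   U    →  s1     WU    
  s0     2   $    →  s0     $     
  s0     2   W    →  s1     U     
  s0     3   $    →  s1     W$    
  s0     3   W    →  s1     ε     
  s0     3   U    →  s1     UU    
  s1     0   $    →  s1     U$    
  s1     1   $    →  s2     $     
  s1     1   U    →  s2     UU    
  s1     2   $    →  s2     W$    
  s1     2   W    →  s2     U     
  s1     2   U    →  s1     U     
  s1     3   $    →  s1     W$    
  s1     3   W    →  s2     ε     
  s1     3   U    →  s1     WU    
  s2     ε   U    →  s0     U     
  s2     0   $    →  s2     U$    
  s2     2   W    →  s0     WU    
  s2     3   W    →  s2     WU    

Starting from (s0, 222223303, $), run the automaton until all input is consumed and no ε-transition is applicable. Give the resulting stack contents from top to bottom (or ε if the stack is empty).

(s0, 222223303, $)
  read 2, top $: go to s0, push $ → (s0, 22223303, $)
  read 2, top $: go to s0, push $ → (s0, 2223303, $)
  read 2, top $: go to s0, push $ → (s0, 223303, $)
  read 2, top $: go to s0, push $ → (s0, 23303, $)
  read 2, top $: go to s0, push $ → (s0, 3303, $)
  read 3, top $: go to s1, push W$ → (s1, 303, W$)
  read 3, top W: go to s2, push ε → (s2, 03, $)
  read 0, top $: go to s2, push U$ → (s2, 3, U$)
  ε-move, top U: go to s0, push U → (s0, 3, U$)
  read 3, top U: go to s1, push UU → (s1, ε, UU$)
All input consumed in state s1 with stack UU$.

UU$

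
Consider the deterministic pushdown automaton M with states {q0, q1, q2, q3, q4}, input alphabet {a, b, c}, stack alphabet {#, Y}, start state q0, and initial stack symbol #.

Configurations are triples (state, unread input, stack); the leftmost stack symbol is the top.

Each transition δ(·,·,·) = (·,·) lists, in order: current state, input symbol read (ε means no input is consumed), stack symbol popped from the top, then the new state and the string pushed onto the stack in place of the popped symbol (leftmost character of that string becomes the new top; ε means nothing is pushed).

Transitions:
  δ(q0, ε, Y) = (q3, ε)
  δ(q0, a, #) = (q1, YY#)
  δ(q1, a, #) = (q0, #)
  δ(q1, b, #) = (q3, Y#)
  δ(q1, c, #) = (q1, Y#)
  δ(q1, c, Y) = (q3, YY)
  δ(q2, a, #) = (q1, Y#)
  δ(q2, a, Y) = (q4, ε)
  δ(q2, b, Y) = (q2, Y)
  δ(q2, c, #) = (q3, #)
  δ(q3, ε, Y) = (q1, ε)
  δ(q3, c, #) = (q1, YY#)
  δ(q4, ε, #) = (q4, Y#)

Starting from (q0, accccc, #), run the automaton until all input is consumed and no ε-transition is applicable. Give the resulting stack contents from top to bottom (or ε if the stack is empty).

YY#

(q0, accccc, #)
  read a, top #: go to q1, push YY# → (q1, ccccc, YY#)
  read c, top Y: go to q3, push YY → (q3, cccc, YYY#)
  ε-move, top Y: go to q1, push ε → (q1, cccc, YY#)
  read c, top Y: go to q3, push YY → (q3, ccc, YYY#)
  ε-move, top Y: go to q1, push ε → (q1, ccc, YY#)
  read c, top Y: go to q3, push YY → (q3, cc, YYY#)
  ε-move, top Y: go to q1, push ε → (q1, cc, YY#)
  read c, top Y: go to q3, push YY → (q3, c, YYY#)
  ε-move, top Y: go to q1, push ε → (q1, c, YY#)
  read c, top Y: go to q3, push YY → (q3, ε, YYY#)
  ε-move, top Y: go to q1, push ε → (q1, ε, YY#)
All input consumed in state q1 with stack YY#.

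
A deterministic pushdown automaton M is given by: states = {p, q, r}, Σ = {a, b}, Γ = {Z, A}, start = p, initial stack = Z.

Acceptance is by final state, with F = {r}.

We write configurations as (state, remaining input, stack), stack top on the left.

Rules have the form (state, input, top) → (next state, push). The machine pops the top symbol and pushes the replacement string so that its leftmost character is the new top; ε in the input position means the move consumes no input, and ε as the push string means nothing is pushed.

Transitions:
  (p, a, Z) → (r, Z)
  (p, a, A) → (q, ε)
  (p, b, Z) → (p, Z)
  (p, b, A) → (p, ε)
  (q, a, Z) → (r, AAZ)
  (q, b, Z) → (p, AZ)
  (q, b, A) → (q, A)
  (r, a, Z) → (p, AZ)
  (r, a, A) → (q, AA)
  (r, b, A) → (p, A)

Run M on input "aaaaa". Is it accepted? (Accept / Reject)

(p, aaaaa, Z)
  read a, top Z: go to r, push Z → (r, aaaa, Z)
  read a, top Z: go to p, push AZ → (p, aaa, AZ)
  read a, top A: go to q, push ε → (q, aa, Z)
  read a, top Z: go to r, push AAZ → (r, a, AAZ)
  read a, top A: go to q, push AA → (q, ε, AAAZ)
All input consumed; state q ∉ F and no further ε-move applies.

Reject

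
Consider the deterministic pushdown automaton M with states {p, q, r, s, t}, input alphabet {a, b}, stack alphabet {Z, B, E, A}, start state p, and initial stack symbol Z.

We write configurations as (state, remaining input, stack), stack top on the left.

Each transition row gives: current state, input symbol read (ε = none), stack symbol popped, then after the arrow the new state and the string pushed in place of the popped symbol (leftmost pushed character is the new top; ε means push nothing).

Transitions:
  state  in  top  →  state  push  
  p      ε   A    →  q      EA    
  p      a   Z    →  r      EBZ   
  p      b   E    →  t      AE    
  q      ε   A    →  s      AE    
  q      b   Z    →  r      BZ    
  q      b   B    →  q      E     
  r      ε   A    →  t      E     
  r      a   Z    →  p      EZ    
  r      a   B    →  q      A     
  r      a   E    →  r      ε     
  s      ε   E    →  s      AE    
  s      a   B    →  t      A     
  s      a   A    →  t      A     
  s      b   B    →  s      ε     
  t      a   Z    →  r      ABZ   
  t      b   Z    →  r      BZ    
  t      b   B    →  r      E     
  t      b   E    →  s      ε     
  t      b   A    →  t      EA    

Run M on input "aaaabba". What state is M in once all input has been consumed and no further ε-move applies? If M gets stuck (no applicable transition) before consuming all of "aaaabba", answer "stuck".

t

(p, aaaabba, Z) ⊢ (r, aaabba, EBZ) ⊢ (r, aabba, BZ) ⊢ (q, abba, AZ) ⊢ (s, abba, AEZ) ⊢ (t, bba, AEZ) ⊢ (t, ba, EAEZ) ⊢ (s, a, AEZ) ⊢ (t, ε, AEZ)
All input consumed; M is in state t.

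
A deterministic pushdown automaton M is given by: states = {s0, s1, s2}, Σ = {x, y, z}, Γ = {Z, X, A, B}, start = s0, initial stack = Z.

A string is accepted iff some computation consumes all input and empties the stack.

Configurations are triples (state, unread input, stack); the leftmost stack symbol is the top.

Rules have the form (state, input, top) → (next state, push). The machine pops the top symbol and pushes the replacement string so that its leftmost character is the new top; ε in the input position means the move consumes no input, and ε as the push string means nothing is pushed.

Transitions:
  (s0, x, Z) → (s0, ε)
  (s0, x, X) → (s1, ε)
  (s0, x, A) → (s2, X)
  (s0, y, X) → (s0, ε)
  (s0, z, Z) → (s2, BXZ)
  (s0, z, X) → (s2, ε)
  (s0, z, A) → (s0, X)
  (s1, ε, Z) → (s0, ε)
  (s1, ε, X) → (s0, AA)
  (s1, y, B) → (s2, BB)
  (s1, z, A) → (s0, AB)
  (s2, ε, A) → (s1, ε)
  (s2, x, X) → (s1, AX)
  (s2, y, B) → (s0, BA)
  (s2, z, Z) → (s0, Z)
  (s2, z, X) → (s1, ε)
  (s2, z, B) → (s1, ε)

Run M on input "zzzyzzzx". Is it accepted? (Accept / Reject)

(s0, zzzyzzzx, Z)
  read z, top Z: go to s2, push BXZ → (s2, zzyzzzx, BXZ)
  read z, top B: go to s1, push ε → (s1, zyzzzx, XZ)
  ε-move, top X: go to s0, push AA → (s0, zyzzzx, AAZ)
  read z, top A: go to s0, push X → (s0, yzzzx, XAZ)
  read y, top X: go to s0, push ε → (s0, zzzx, AZ)
  read z, top A: go to s0, push X → (s0, zzx, XZ)
  read z, top X: go to s2, push ε → (s2, zx, Z)
  read z, top Z: go to s0, push Z → (s0, x, Z)
  read x, top Z: go to s0, push ε → (s0, ε, ε)
All input consumed and the stack is empty.

Accept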